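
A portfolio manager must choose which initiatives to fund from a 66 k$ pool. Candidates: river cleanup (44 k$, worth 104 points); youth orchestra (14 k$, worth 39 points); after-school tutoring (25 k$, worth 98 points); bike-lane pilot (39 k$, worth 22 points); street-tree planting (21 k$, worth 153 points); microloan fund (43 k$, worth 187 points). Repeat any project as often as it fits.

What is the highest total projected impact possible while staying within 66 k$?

Taking 3×street-tree planting: 63 k$ used, 459 in projected impact.
Every other selection either busts 66 k$ or fails to beat 459.

459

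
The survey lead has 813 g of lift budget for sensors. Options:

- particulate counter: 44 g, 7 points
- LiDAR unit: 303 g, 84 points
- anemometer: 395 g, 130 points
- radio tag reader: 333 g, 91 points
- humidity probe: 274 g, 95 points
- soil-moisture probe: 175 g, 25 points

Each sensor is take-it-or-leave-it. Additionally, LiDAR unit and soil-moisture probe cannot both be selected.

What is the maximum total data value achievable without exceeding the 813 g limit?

232

Ranking by ratio (data value/g): humidity probe 0.35, anemometer 0.33, LiDAR unit 0.28, radio tag reader 0.27.
The ratio ordering already packs tightly: particulate counter + anemometer + humidity probe, 713 g, 232.
No other feasible combination exceeds 232.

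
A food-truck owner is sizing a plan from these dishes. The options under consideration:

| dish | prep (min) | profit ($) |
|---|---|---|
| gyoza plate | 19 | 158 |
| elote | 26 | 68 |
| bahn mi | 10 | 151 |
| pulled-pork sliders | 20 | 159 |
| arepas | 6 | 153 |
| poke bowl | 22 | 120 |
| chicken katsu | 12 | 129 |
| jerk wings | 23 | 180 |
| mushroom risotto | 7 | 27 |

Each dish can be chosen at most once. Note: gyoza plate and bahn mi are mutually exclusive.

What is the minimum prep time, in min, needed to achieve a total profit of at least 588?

48

Minimise min subject to total profit ≥ 588.
bahn mi + pulled-pork sliders + arepas + chicken katsu reaches 592 using 48 min.
No combination under 48 min hits 588.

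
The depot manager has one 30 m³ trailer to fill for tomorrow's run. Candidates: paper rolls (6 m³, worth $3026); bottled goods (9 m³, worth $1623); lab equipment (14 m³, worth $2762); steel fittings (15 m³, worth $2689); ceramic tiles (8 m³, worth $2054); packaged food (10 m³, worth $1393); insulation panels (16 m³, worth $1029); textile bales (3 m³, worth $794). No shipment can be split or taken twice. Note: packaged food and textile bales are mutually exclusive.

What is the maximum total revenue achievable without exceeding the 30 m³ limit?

7842

Filling by ratio: paper rolls + bottled goods + ceramic tiles + textile bales for 7497, with 4 m³ left unused.
The 12 m³ tied up in bottled goods and textile bales is better spent on lab equipment — total rises to 7842 (28 m³).
Every other selection either busts 30 m³ or breaks a pairing rule or fails to beat 7842.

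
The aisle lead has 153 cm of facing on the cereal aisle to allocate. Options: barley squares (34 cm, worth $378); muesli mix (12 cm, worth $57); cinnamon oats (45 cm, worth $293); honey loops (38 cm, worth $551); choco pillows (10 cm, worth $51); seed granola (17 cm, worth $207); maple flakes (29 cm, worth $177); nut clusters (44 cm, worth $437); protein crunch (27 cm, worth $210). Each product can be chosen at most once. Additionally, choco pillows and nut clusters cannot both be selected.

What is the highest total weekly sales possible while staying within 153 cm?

Taking barley squares + muesli mix + honey loops + seed granola + nut clusters: 145 cm used, 1630 in weekly sales.
An exhaustive check of the 512 subsets confirms 1630.

1630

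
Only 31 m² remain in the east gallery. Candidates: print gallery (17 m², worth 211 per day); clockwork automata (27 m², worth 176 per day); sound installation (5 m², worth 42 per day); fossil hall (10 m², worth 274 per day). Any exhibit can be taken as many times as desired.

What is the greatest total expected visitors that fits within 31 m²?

Ranking by ratio (expected visitors/m²): fossil hall 27.40, print gallery 12.41, sound installation 8.40, clockwork automata 6.52.
3×fossil hall uses 30 of the 31 m² and totals 822.
Every other selection either busts 31 m² or fails to beat 822.

822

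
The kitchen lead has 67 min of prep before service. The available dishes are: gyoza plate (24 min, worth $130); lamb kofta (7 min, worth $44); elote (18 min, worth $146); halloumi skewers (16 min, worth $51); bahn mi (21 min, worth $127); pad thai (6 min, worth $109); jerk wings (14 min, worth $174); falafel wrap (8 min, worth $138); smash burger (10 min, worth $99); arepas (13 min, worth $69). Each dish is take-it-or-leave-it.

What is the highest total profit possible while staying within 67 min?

710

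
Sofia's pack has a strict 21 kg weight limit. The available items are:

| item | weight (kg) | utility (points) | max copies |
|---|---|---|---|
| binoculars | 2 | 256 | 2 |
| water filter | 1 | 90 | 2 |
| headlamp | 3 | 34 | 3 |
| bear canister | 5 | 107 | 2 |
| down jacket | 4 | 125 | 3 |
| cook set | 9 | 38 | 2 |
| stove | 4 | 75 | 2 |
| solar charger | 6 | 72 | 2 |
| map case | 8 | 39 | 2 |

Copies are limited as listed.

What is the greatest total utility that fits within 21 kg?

By utility per kg: binoculars 128.00, water filter 90.00, down jacket 31.25 lead.
The ratio ordering already packs tightly: 2×binoculars + 2×water filter + headlamp + 3×down jacket, 21 kg, 1101.
Every other selection either busts 21 kg or exceeds an availability limit or fails to beat 1101.

1101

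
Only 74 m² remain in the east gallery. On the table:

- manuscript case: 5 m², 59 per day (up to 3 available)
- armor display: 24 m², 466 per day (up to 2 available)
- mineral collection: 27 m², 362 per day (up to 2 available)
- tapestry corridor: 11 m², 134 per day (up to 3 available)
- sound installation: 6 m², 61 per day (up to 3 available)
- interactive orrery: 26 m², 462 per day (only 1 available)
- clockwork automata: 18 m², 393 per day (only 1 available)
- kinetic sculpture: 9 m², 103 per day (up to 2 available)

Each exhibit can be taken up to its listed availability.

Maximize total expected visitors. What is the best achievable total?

Taking the top-ratio exhibits first gives manuscript case + 2×armor display + clockwork automata for 1384 (71 m²).
Replace manuscript case and clockwork automata with interactive orrery: the trade gains 10 net, giving 1394 at 74 m².
That's the maximum — no swap from here does better than 1394.

1394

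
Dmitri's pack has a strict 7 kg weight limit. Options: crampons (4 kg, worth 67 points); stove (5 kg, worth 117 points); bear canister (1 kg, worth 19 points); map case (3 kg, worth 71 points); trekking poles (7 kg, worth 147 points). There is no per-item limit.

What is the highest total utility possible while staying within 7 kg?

161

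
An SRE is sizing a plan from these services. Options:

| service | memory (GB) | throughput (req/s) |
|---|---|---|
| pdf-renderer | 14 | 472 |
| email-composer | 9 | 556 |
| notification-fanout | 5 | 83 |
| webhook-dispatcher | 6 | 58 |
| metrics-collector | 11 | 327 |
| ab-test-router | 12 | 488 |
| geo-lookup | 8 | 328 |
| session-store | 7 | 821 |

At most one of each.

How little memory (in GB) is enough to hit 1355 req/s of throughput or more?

16

Minimise GB subject to total throughput ≥ 1355.
email-composer + session-store reaches 1377 using 16 GB.
Below 16 GB the best achievable stays under 1355.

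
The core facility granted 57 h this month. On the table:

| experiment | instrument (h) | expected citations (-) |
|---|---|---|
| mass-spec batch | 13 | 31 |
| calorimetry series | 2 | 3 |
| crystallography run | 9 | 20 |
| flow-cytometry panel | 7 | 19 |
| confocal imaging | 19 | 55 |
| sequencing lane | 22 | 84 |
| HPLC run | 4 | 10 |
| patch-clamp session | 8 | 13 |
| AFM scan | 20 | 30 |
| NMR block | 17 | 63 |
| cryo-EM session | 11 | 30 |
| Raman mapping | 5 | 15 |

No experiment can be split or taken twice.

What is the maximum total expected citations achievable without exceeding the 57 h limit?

By expected citations per h: sequencing lane 3.82, NMR block 3.71, Raman mapping 3.00 lead.
A density-first pass picks calorimetry series + sequencing lane + NMR block + cryo-EM session + Raman mapping — 195 at 57 h.
Dropping calorimetry series and Raman mapping frees 7 h; slotting in flow-cytometry panel (7 h) lifts the total to 196 at 57 h.
No other feasible combination exceeds 196.

196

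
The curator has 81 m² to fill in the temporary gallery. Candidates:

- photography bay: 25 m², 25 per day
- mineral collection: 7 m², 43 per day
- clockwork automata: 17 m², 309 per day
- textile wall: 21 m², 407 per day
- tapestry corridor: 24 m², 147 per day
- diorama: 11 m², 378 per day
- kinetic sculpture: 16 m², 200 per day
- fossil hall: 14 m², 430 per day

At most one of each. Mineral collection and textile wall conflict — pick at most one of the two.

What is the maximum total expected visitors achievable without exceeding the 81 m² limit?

1724

By expected visitors per m²: diorama 34.36, fossil hall 30.71, textile wall 19.38, clockwork automata 18.18 lead.
The ratio ordering already packs tightly: clockwork automata + textile wall + diorama + kinetic sculpture + fossil hall, 79 m², 1724.
Nothing else feasible within 81 m² beats 1724.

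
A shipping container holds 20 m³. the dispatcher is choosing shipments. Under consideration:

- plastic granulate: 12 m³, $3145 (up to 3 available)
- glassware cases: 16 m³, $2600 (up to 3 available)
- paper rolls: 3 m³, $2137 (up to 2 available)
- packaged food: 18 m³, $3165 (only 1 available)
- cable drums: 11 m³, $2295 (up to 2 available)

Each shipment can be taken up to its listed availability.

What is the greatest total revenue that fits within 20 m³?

7419

By revenue per m³: paper rolls 712.33, plastic granulate 262.08, cable drums 208.64 lead.
Plastic granulate + 2×paper rolls uses 18 of the 20 m³ and totals 7419.
Every other selection either busts 20 m³ or exceeds an availability limit or fails to beat 7419.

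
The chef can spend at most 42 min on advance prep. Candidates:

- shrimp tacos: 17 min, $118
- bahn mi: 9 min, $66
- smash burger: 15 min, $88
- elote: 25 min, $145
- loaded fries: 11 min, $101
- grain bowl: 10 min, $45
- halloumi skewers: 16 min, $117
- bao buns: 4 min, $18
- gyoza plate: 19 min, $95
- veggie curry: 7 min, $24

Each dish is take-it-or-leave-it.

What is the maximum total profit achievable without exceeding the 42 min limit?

Taking the top-ratio dishes first gives bahn mi + loaded fries + halloumi skewers + bao buns for 302 (40 min).
The 13 min tied up in bahn mi and bao buns is better spent on smash burger — total rises to 306 (42 min).
Nothing else within 42 min beats 306.

306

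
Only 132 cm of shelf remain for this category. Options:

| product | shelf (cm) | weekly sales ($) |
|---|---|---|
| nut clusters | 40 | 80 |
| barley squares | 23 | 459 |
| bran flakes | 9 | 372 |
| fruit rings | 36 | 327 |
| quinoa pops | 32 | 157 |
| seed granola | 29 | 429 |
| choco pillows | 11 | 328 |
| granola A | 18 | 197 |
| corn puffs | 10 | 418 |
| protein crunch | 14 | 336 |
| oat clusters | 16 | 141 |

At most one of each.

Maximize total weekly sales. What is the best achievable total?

The ratio ordering already packs tightly: barley squares + bran flakes + seed granola + choco pillows + granola A + corn puffs + protein crunch + oat clusters, 130 cm, 2680.
Next best is barley squares + bran flakes + fruit rings + seed granola + choco pillows + corn puffs + protein crunch at 2669 (132 cm) — short by 11.

2680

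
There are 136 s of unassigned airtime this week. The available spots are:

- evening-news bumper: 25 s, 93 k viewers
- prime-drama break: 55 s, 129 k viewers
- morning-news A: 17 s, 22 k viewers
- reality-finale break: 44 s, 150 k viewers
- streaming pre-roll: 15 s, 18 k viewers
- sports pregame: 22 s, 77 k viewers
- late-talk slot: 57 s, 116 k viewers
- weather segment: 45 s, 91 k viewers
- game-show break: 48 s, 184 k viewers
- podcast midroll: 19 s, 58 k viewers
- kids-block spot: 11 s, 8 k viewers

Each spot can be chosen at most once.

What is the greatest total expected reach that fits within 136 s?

485

Ranking by ratio (expected reach/s): game-show break 3.83, evening-news bumper 3.72, sports pregame 3.50.
Greedy by ratio would take evening-news bumper + morning-news A + sports pregame + game-show break + podcast midroll: 131 s used, total 434.
The 39 s tied up in morning-news A and sports pregame is better spent on reality-finale break — total rises to 485 (136 s).
That's the maximum — no swap from here does better than 485.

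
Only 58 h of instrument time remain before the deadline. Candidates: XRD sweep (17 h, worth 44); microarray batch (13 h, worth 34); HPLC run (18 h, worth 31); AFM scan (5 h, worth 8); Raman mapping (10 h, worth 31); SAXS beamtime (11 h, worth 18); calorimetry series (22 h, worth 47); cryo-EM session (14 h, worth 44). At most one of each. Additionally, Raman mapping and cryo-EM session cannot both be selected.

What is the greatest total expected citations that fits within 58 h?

143

By expected citations per h: cryo-EM session 3.14, Raman mapping 3.10, microarray batch 2.62 lead.
Taking XRD sweep + AFM scan + calorimetry series + cryo-EM session: 58 h used, 143 in expected citations.
Nothing else feasible within 58 h beats 143.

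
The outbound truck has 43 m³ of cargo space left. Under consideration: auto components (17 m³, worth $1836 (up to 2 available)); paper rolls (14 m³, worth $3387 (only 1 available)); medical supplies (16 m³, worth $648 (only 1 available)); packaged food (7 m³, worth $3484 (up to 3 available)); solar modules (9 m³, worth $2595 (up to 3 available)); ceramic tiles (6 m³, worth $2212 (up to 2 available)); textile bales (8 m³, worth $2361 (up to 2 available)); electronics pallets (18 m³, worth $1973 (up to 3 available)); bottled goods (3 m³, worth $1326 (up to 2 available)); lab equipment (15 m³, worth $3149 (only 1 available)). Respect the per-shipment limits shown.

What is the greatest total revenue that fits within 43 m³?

By revenue per m³: packaged food 497.71, bottled goods 442.00, ceramic tiles 368.67, textile bales 295.12 lead.
Greedy by ratio would take 3×packaged food + 2×ceramic tiles + 2×bottled goods: 39 m³ used, total 17528.
The 6 m³ tied up in ceramic tiles is better spent on solar modules — total rises to 17911 (42 m³).

17911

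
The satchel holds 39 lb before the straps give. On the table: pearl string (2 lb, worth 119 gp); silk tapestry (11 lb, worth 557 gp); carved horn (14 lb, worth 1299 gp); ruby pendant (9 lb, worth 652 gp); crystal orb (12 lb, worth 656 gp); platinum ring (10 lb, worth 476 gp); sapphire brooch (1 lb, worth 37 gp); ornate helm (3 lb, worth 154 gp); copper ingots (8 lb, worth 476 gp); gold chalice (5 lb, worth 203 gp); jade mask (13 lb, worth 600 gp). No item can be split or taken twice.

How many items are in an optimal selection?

Optimal total is 2798.
For example carved horn + ruby pendant + crystal orb + sapphire brooch + ornate helm achieves it, using 39 lb.
Every optimal selection uses 5 items.

5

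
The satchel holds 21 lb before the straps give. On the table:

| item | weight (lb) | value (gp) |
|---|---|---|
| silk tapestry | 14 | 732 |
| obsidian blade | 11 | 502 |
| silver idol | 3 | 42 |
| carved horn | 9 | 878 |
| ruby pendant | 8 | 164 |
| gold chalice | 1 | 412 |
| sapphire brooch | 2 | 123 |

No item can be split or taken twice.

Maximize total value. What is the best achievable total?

1792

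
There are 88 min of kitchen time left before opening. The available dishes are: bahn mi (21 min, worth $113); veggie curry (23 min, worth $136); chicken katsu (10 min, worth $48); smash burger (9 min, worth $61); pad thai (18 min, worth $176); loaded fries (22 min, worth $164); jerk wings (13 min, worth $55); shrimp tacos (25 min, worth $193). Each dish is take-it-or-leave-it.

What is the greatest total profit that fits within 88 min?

669

Filling by ratio: chicken katsu + smash burger + pad thai + loaded fries + shrimp tacos for 642, with 4 min left unused.
Dropping chicken katsu and smash burger frees 19 min; slotting in veggie curry (23 min) lifts the total to 669 at 88 min.
Runner-up smash burger + pad thai + loaded fries + jerk wings + shrimp tacos tops out at 649.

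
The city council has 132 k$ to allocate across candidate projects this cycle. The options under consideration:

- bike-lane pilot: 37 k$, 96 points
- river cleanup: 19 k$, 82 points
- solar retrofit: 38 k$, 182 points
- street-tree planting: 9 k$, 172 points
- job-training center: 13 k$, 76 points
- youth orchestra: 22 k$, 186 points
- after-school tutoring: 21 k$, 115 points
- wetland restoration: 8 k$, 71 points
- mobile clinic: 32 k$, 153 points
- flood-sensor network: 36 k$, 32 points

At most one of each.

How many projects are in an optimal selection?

7

The maximum projected impact within 132 k$ is 884.
For example river cleanup + solar retrofit + street-tree planting + job-training center + youth orchestra + after-school tutoring + wetland restoration achieves it, using 130 k$.
All optima have 7 projects.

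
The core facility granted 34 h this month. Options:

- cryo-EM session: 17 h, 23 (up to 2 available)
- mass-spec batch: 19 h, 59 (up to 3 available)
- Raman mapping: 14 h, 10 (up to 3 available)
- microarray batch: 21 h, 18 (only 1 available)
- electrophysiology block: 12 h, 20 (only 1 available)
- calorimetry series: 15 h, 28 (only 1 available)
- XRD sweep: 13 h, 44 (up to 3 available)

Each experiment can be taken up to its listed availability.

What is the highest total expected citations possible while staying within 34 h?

By expected citations per h: XRD sweep 3.38, mass-spec batch 3.11, calorimetry series 1.87, electrophysiology block 1.67 lead.
The ratio heuristic lands on 2×XRD sweep (88) but leaves 8 h idle.
Replace XRD sweep with mass-spec batch: the trade gains 15 net, giving 103 at 32 h.
No other feasible combination exceeds 103.

103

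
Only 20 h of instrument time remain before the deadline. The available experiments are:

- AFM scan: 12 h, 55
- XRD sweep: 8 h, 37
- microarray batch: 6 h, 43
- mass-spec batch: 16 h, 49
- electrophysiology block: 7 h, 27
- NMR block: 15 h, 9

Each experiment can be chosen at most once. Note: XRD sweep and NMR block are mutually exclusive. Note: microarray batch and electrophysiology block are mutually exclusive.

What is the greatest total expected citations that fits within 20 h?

Filling by ratio: XRD sweep + microarray batch for 80, with 6 h left unused.
Dropping XRD sweep frees 8 h; slotting in AFM scan (12 h) lifts the total to 98 at 18 h.
The closest alternative, AFM scan + XRD sweep, reaches only 92.

98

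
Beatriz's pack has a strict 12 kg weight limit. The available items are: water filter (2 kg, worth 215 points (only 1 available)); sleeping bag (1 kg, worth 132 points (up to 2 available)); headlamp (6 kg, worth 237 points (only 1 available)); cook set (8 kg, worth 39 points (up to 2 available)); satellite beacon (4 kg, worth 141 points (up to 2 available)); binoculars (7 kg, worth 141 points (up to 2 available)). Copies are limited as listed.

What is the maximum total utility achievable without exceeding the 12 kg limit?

761

A density-first pass picks water filter + 2×sleeping bag + headlamp — 716 at 10 kg.
Dropping headlamp frees 6 kg; slotting in 2×satellite beacon (8 kg) lifts the total to 761 at 12 kg.
Nothing else within 12 kg beats 761.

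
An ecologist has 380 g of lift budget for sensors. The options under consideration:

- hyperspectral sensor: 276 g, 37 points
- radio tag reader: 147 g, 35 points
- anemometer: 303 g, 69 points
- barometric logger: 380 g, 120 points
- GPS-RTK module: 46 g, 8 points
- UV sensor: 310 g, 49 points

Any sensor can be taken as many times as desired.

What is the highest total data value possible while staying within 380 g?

120

The ratio ordering already packs tightly: barometric logger, 380 g, 120.
Every other selection either busts 380 g or fails to beat 120.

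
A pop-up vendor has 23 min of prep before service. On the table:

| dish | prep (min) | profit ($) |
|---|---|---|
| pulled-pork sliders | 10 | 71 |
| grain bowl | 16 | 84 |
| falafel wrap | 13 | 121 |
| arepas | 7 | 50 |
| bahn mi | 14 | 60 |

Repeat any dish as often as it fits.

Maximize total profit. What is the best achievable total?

192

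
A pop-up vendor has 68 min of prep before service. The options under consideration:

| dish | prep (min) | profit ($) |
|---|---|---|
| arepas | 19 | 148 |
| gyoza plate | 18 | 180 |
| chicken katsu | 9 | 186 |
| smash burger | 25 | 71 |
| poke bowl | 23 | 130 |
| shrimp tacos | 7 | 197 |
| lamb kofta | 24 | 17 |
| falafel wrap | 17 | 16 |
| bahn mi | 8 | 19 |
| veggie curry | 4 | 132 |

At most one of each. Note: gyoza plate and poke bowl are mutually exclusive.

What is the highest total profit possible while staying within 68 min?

862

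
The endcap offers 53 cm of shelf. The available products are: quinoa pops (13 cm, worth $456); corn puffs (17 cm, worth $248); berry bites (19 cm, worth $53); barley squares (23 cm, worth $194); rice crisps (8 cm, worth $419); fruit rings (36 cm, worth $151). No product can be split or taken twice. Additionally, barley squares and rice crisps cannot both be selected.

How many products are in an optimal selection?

3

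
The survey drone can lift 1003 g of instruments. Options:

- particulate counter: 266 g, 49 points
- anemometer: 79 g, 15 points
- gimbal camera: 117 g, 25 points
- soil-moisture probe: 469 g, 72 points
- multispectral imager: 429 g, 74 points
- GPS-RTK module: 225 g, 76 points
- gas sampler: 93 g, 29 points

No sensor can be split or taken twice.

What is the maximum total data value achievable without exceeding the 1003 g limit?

Greedy by ratio would take particulate counter + anemometer + gimbal camera + GPS-RTK module + gas sampler: 780 g used, total 194.
Replace particulate counter with multispectral imager: the trade gains 25 net, giving 219 at 943 g.
The spare 60 g is too small for any remaining sensor, and no exchange beats 219.

219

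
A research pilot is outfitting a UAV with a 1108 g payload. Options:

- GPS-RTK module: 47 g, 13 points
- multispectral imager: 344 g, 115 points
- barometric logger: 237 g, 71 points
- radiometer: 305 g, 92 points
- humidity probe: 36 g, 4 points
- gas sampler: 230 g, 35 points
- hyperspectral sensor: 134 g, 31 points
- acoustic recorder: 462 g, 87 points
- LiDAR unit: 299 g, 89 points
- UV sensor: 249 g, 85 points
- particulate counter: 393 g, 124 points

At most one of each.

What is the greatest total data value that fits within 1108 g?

Greedy by ratio would take GPS-RTK module + multispectral imager + humidity probe + UV sensor + particulate counter: 1069 g used, total 341.
Dropping humidity probe and UV sensor frees 285 g; slotting in radiometer (305 g) lifts the total to 344 at 1089 g.

344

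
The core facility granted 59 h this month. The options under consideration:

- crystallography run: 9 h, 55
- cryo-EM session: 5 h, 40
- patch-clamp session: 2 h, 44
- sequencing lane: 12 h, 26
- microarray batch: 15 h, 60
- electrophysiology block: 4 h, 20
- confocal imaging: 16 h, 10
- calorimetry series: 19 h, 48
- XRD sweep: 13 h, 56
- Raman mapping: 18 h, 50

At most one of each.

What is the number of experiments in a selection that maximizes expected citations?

Optimal total is 281.
For example crystallography run + cryo-EM session + patch-clamp session + sequencing lane + microarray batch + XRD sweep achieves it, using 56 h.
All optima have 6 experiments.

6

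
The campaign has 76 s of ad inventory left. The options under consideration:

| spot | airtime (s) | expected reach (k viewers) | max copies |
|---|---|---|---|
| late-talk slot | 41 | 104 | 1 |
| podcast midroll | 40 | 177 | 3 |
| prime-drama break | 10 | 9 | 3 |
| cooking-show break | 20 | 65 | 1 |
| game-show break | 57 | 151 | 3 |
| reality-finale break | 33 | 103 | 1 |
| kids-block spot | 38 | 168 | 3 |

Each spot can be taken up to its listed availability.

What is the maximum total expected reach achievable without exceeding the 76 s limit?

Filling by ratio: podcast midroll + prime-drama break + cooking-show break for 251, with 6 s left unused.
Replace podcast midroll and prime-drama break and cooking-show break with 2×kids-block spot: the trade gains 85 net, giving 336 at 76 s.
Every other selection either busts 76 s or exceeds an availability limit or fails to beat 336.

336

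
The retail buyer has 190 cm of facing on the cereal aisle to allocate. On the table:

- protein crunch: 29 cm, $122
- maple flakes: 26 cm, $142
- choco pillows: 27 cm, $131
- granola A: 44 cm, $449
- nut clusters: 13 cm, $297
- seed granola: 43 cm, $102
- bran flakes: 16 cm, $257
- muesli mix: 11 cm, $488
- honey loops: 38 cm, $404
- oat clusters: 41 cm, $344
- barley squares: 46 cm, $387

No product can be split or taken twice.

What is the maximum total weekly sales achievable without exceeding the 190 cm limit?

Greedy by ratio would take granola A + nut clusters + bran flakes + muesli mix + honey loops + barley squares: 168 cm used, total 2282.
The 46 cm tied up in barley squares is better spent on maple flakes + oat clusters — total rises to 2381 (189 cm).

2381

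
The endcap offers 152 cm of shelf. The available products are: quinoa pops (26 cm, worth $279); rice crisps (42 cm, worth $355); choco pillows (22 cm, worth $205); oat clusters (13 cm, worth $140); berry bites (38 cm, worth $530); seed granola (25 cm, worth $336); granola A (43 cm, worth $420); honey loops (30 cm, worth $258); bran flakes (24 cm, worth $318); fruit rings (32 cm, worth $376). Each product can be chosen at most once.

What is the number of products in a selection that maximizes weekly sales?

5

Best achievable weekly sales is 1839.
One optimal bundle: quinoa pops + berry bites + seed granola + bran flakes + fruit rings (145 cm).
Every optimal selection uses 5 products.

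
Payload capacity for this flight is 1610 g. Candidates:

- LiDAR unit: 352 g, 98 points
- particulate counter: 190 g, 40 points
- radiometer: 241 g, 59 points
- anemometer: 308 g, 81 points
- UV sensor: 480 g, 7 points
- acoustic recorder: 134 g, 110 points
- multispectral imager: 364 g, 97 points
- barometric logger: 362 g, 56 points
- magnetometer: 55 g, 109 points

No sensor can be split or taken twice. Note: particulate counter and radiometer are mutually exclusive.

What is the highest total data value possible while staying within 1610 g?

554

LiDAR unit + radiometer + anemometer + acoustic recorder + multispectral imager + magnetometer uses 1454 of the 1610 g and totals 554.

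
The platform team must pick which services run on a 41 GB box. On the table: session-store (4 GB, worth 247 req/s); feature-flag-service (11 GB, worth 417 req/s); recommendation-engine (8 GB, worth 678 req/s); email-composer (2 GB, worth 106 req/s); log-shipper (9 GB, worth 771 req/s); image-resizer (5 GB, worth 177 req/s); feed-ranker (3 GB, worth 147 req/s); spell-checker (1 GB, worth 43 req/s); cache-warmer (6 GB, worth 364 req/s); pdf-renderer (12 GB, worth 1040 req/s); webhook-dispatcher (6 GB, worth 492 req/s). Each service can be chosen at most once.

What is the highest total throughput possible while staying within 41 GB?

By throughput per GB: pdf-renderer 86.67, log-shipper 85.67, recommendation-engine 84.75, webhook-dispatcher 82.00 lead.
A density-first pass picks session-store + recommendation-engine + email-composer + log-shipper + pdf-renderer + webhook-dispatcher — 3334 at 41 GB.
The 6 GB tied up in session-store and email-composer is better spent on cache-warmer — total rises to 3345 (41 GB).
No other feasible combination exceeds 3345.

3345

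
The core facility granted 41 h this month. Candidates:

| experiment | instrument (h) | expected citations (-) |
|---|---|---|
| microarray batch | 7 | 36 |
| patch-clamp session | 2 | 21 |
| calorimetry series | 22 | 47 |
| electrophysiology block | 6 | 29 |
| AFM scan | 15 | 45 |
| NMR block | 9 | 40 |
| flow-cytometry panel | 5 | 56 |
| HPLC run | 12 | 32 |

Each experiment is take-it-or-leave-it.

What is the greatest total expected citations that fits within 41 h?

By expected citations per h: flow-cytometry panel 11.20, patch-clamp session 10.50, microarray batch 5.14 lead.
The ratio ordering already packs tightly: microarray batch + patch-clamp session + electrophysiology block + NMR block + flow-cytometry panel + HPLC run, 41 h, 214.
The closest alternative, microarray batch + patch-clamp session + AFM scan + NMR block + flow-cytometry panel, reaches only 198.

214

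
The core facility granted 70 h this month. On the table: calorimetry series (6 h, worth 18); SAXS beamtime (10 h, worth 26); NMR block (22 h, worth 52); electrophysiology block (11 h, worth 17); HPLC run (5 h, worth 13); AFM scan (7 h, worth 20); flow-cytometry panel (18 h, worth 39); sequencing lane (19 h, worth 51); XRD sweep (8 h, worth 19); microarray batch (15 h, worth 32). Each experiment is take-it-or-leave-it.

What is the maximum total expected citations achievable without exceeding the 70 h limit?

180

Taking the top-ratio experiments first gives calorimetry series + SAXS beamtime + HPLC run + AFM scan + sequencing lane + XRD sweep + microarray batch for 179 (70 h).
Replace XRD sweep and microarray batch with NMR block: the trade gains 1 net, giving 180 at 69 h.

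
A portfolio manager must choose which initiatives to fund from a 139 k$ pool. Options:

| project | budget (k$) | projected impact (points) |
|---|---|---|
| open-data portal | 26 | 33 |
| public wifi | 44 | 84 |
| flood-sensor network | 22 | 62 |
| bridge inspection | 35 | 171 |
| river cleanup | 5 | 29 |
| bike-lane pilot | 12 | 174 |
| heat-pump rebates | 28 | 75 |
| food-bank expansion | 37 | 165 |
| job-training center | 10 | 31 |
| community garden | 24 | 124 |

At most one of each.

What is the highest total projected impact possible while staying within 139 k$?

By projected impact per k$: bike-lane pilot 14.50, river cleanup 5.80, community garden 5.17, bridge inspection 4.89 lead.
Greedy by ratio would take bridge inspection + river cleanup + bike-lane pilot + food-bank expansion + job-training center + community garden: 123 k$ used, total 694.
Dropping job-training center frees 10 k$; slotting in flood-sensor network (22 k$) lifts the total to 725 at 135 k$.
Runner-up bridge inspection + bike-lane pilot + heat-pump rebates + food-bank expansion + community garden tops out at 709.

725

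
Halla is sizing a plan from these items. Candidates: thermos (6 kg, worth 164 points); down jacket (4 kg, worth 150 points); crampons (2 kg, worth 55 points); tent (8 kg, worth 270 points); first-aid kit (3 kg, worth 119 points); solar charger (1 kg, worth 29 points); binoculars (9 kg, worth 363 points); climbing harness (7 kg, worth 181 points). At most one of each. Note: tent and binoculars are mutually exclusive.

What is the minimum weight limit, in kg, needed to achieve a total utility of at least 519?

Minimise kg subject to total utility ≥ 519.
crampons + first-aid kit + binoculars reaches 537 using 14 kg.
Any bundle with less than 14 kg falls short of 519.

14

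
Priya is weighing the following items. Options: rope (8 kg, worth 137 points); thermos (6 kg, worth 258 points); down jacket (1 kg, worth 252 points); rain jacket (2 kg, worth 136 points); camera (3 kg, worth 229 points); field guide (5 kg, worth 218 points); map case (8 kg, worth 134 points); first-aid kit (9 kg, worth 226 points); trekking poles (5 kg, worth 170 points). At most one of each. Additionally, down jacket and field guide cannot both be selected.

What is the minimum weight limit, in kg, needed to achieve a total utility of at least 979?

17

Look for the lowest-weight combination reaching 979.
Taking thermos + down jacket + rain jacket + camera + trekking poles gives 1045 (≥ 979) for 17 kg.
No combination under 17 kg hits 979.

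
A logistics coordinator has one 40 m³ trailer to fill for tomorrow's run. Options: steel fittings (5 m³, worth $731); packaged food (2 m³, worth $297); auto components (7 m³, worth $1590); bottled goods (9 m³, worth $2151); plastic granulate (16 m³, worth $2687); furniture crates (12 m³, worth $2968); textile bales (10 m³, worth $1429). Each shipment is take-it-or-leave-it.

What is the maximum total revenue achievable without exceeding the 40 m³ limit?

By revenue per m³: furniture crates 247.33, bottled goods 239.00, auto components 227.14, plastic granulate 167.94 lead.
Filling by ratio: steel fittings + packaged food + auto components + bottled goods + furniture crates for 7737, with 5 m³ left unused.
Replace steel fittings with textile bales: the trade gains 698 net, giving 8435 at 40 m³.
The closest alternative, auto components + bottled goods + furniture crates + textile bales, reaches only 8138.

8435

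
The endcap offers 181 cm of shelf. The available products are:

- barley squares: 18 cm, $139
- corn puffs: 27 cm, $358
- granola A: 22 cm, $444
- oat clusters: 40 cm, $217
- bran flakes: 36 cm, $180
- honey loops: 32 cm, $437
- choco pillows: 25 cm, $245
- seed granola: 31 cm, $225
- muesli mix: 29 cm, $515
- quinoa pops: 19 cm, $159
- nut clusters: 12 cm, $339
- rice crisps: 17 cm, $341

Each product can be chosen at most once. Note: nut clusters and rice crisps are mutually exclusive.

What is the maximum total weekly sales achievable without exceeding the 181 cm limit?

Density check — nut clusters 28.25, granola A 20.18, rice crisps 20.06 are the best per cm.
Best packing: corn puffs + granola A + honey loops + choco pillows + seed granola + muesli mix + nut clusters — 178 cm, 2563 total.
The closest alternative, corn puffs + granola A + honey loops + choco pillows + muesli mix + quinoa pops + rice crisps, reaches only 2499.

2563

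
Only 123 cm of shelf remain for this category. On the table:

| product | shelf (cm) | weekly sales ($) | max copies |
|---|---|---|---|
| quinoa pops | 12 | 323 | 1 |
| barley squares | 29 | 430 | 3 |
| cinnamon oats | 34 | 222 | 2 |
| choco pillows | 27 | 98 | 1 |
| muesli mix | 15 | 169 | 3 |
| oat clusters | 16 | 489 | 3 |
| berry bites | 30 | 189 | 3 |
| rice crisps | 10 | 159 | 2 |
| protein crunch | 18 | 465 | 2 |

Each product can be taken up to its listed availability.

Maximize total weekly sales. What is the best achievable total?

3048

Taking the top-ratio products first gives quinoa pops + 3×oat clusters + 2×rice crisps + 2×protein crunch for 3038 (116 cm).
Replace rice crisps with muesli mix: the trade gains 10 net, giving 3048 at 121 cm.
No other feasible combination exceeds 3048.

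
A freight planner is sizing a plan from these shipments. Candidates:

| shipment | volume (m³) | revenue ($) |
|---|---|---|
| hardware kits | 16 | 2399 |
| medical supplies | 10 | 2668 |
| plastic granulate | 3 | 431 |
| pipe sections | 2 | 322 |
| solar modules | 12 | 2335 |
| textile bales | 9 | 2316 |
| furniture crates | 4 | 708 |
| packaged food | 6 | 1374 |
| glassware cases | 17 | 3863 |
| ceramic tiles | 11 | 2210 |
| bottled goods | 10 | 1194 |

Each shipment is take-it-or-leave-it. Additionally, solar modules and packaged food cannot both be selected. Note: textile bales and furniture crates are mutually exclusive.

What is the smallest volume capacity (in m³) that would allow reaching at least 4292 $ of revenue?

18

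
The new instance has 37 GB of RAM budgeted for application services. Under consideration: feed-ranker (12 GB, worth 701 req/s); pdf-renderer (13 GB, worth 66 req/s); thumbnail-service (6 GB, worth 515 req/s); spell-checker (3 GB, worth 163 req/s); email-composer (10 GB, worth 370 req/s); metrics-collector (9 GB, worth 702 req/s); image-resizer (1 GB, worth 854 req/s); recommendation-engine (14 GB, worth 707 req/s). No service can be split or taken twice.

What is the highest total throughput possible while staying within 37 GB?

2964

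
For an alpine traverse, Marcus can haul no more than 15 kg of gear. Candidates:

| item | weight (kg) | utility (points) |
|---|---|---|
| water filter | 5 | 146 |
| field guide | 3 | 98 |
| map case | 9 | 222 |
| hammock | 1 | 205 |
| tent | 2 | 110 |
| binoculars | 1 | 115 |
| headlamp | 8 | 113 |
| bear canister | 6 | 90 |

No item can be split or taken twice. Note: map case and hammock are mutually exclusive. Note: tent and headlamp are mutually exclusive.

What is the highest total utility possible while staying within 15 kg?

The ratio ordering already packs tightly: water filter + field guide + hammock + tent + binoculars, 12 kg, 674.
Runner-up water filter + hammock + tent + binoculars + bear canister tops out at 666.

674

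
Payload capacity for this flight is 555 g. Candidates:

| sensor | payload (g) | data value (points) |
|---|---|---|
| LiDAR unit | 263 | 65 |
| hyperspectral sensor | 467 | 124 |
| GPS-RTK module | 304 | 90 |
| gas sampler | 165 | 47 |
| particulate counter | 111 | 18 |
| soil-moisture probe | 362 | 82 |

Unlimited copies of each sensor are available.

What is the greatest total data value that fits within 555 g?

Density check — GPS-RTK module 0.30, gas sampler 0.28, hyperspectral sensor 0.27 are the best per g.
The ratio heuristic lands on GPS-RTK module + gas sampler (137) but leaves 86 g idle.
Replace GPS-RTK module with 2×gas sampler: the trade gains 4 net, giving 141 at 495 g.
The spare 60 g is too small for any remaining sensor, and no exchange beats 141.

141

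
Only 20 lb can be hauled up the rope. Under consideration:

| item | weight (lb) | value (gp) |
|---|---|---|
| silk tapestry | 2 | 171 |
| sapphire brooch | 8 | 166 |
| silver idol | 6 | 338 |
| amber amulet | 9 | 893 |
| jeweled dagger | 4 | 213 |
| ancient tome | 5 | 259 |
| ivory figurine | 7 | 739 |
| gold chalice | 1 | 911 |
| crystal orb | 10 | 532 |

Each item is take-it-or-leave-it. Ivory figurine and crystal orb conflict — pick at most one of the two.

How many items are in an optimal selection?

4

The maximum value within 20 lb is 2714.
For example silk tapestry + amber amulet + ivory figurine + gold chalice achieves it, using 19 lb.
Every optimal selection uses 4 items.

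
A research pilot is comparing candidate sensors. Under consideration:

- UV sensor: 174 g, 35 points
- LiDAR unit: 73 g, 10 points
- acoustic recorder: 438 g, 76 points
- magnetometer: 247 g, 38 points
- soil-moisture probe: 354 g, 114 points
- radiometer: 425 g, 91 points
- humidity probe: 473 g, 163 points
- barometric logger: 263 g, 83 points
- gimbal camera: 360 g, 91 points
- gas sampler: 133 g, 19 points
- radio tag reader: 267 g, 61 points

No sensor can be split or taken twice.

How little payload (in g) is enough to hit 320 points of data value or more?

1074

Minimise g subject to total data value ≥ 320.
UV sensor + LiDAR unit + soil-moisture probe + humidity probe: 322 data value at 1074 g.
Any bundle with less than 1074 g falls short of 320.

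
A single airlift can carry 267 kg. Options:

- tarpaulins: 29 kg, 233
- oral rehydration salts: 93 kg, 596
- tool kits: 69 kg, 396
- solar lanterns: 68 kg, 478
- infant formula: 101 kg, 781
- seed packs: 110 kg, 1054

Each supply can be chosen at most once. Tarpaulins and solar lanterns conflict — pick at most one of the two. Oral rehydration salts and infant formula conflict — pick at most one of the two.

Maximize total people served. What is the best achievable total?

2068

Density check — seed packs 9.58, tarpaulins 8.03, infant formula 7.73, solar lanterns 7.03 are the best per kg.
The ratio ordering already packs tightly: tarpaulins + infant formula + seed packs, 240 kg, 2068.
Next best is tool kits + solar lanterns + seed packs at 1928 (247 kg) — short by 140.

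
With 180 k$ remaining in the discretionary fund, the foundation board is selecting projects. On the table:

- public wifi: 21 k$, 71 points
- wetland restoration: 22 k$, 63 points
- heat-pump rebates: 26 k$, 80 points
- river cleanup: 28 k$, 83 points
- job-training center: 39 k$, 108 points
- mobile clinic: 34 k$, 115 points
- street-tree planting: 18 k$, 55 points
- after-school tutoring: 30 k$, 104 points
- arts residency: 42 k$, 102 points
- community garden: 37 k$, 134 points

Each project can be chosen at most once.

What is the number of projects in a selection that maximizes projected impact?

6

Optimal total is 587.
For example public wifi + heat-pump rebates + river cleanup + mobile clinic + after-school tutoring + community garden achieves it, using 176 k$.
Any selection reaching 587 contains exactly 6 projects.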